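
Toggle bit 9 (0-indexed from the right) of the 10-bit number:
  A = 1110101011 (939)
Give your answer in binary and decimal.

Mask = 1 << 9 = 1000000000
Bit 9 of A is 1; XOR with the mask flips it to 0.
  1110101011
^ 1000000000
------------
  0110101011

Answer: 0110101011 (427)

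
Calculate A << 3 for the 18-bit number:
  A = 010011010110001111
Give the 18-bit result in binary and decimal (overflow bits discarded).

Shift left by 3: drop the top 3 bit(s), append 3 zero(s) on the right.
  010011010110001111  ->  discard [010], keep [011010110001111], append 000
= 011010110001111000

Answer: 011010110001111000 (109688)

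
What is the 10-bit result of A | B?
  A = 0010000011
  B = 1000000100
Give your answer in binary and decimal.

Apply | to each column (1 where either bit is 1):
  0010000011
| 1000000100
------------
  1010000111

Answer: 1010000111 (647)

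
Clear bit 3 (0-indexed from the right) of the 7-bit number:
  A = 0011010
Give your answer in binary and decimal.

Mask = ~(1 << 3) = 1110111
Bit 3 of A is 1, so AND-ing with the mask clears it to 0.
  0011010
& 1110111
---------
  0010010

Answer: 0010010 (18)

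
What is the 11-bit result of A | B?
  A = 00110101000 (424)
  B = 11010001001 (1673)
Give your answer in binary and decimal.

Apply | to each column (1 where either bit is 1):
  00110101000
| 11010001001
-------------
  11110101001

Answer: 11110101001 (1961)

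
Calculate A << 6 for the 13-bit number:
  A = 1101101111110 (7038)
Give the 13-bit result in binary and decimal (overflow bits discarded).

Shift left by 6: drop the top 6 bit(s), append 6 zero(s) on the right.
  1101101111110  ->  discard [110110], keep [1111110], append 000000
= 1111110000000

Answer: 1111110000000 (8064)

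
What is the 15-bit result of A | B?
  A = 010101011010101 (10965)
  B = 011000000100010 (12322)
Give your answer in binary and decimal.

Apply | to each column (1 where either bit is 1):
  010101011010101
| 011000000100010
-----------------
  011101011110111

Answer: 011101011110111 (15095)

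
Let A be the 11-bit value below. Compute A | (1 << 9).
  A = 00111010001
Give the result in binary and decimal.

Mask = 1 << 9 = 01000000000
Bit 9 of A is 0, so OR-ing with the mask flips it to 1.
  00111010001
| 01000000000
-------------
  01111010001

Answer: 01111010001 (977)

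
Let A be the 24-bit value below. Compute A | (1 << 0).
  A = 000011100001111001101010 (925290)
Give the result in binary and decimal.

Mask = 1 << 0 = 000000000000000000000001
Bit 0 of A is 0, so OR-ing with the mask flips it to 1.
  000011100001111001101010
| 000000000000000000000001
--------------------------
  000011100001111001101011

Answer: 000011100001111001101011 (925291)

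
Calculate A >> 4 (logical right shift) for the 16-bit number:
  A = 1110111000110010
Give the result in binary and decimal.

Logical shift right by 4: drop the bottom 4 bit(s), prepend 4 zero(s) on the left.
  1110111000110010  ->  keep [111011100011], discard [0010], prepend 0000
= 0000111011100011

Answer: 0000111011100011 (3811)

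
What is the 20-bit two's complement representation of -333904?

1. Binary of +333904:  01010001100001010000
2. Invert bits:     10101110011110101111
3. Add 1:           10101110011110110000

Answer: 10101110011110110000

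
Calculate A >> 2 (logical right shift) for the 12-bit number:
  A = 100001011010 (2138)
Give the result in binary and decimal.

Logical shift right by 2: drop the bottom 2 bit(s), prepend 2 zero(s) on the left.
  100001011010  ->  keep [1000010110], discard [10], prepend 00
= 001000010110

Answer: 001000010110 (534)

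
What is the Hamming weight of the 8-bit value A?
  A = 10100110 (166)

10100110
1-bits at positions (from bit 0 = LSB): 1, 2, 5, 7
Count = 4

Answer: 4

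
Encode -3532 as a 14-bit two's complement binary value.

1. Binary of +3532:  00110111001100
2. Invert bits:     11001000110011
3. Add 1:           11001000110100

Answer: 11001000110100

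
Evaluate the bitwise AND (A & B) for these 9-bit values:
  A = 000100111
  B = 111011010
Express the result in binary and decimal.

Apply & to each column (1 only where both bits are 1):
  000100111
& 111011010
-----------
  000000010

Answer: 000000010 (2)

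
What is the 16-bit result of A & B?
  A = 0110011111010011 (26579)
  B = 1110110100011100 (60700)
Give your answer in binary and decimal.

Apply & to each column (1 only where both bits are 1):
  0110011111010011
& 1110110100011100
------------------
  0110010100010000

Answer: 0110010100010000 (25872)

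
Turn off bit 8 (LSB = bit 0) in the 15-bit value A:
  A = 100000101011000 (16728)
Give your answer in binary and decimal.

Mask = ~(1 << 8) = 111111011111111
Bit 8 of A is 1, so AND-ing with the mask clears it to 0.
  100000101011000
& 111111011111111
-----------------
  100000001011000

Answer: 100000001011000 (16472)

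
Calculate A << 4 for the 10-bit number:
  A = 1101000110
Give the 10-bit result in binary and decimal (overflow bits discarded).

Shift left by 4: drop the top 4 bit(s), append 4 zero(s) on the right.
  1101000110  ->  discard [1101], keep [000110], append 0000
= 0001100000

Answer: 0001100000 (96)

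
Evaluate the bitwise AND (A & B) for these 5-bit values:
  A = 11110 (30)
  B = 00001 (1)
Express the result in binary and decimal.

Apply & to each column (1 only where both bits are 1):
  11110
& 00001
-------
  00000

Answer: 00000 (0)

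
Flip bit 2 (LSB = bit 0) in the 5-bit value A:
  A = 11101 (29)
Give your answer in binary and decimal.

Mask = 1 << 2 = 00100
Bit 2 of A is 1; XOR with the mask flips it to 0.
  11101
^ 00100
-------
  11001

Answer: 11001 (25)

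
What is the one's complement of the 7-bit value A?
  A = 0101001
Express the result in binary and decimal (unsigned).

Flip each bit (0->1, 1->0):
  0101001
  1010110

Answer: 1010110 (86)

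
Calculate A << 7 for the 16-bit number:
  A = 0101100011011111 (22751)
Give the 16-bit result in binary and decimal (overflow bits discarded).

Shift left by 7: drop the top 7 bit(s), append 7 zero(s) on the right.
  0101100011011111  ->  discard [0101100], keep [011011111], append 0000000
= 0110111110000000

Answer: 0110111110000000 (28544)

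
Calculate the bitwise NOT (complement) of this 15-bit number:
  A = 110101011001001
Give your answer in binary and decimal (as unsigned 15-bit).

Flip each bit (0->1, 1->0):
  110101011001001
  001010100110110

Answer: 001010100110110 (5430)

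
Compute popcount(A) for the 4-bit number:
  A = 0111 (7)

0111
1-bits at positions (from bit 0 = LSB): 0, 1, 2
Count = 3

Answer: 3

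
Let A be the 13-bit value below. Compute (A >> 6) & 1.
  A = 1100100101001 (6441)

Bit 6 is the 7th from the right.
  1100100101001
        ^
That bit is 0.

Answer: 0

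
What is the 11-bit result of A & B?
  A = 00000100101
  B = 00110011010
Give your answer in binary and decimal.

Apply & to each column (1 only where both bits are 1):
  00000100101
& 00110011010
-------------
  00000000000

Answer: 00000000000 (0)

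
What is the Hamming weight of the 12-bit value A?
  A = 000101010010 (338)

000101010010
1-bits at positions (from bit 0 = LSB): 1, 4, 6, 8
Count = 4

Answer: 4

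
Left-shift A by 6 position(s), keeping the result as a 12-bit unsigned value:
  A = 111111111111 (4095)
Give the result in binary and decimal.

Shift left by 6: drop the top 6 bit(s), append 6 zero(s) on the right.
  111111111111  ->  discard [111111], keep [111111], append 000000
= 111111000000

Answer: 111111000000 (4032)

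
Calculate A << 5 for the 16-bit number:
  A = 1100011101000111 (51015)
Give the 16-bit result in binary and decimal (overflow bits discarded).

Shift left by 5: drop the top 5 bit(s), append 5 zero(s) on the right.
  1100011101000111  ->  discard [11000], keep [11101000111], append 00000
= 1110100011100000

Answer: 1110100011100000 (59616)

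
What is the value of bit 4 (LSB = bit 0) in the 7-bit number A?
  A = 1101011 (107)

Bit 4 is the 5th from the right.
  1101011
    ^
That bit is 0.

Answer: 0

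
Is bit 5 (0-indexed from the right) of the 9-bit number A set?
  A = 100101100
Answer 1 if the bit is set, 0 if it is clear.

Bit 5 is the 6th from the right.
  100101100
     ^
That bit is 1.

Answer: 1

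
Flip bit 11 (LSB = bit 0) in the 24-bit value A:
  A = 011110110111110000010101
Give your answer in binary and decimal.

Mask = 1 << 11 = 000000000000100000000000
Bit 11 of A is 1; XOR with the mask flips it to 0.
  011110110111110000010101
^ 000000000000100000000000
--------------------------
  011110110111010000010101

Answer: 011110110111010000010101 (8090645)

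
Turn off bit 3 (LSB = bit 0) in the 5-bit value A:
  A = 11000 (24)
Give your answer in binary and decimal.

Mask = ~(1 << 3) = 10111
Bit 3 of A is 1, so AND-ing with the mask clears it to 0.
  11000
& 10111
-------
  10000

Answer: 10000 (16)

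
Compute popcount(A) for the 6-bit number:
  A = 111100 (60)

111100
1-bits at positions (from bit 0 = LSB): 2, 3, 4, 5
Count = 4

Answer: 4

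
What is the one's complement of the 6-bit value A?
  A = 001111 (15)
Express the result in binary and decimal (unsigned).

Flip each bit (0->1, 1->0):
  001111
  110000

Answer: 110000 (48)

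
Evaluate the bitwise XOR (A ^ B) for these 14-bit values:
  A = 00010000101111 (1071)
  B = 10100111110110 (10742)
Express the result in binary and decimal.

Apply ^ to each column (1 where bits differ):
  00010000101111
^ 10100111110110
----------------
  10110111011001

Answer: 10110111011001 (11737)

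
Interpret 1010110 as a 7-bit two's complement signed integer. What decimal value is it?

MSB is 1, so the value is negative. Find the magnitude:
1. Invert bits:  0101001
2. Add 1:        0101010  = 42
3. Apply sign:   -42

Answer: -42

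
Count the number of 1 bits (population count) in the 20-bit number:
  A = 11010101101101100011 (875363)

11010101101101100011
1-bits at positions (from bit 0 = LSB): 0, 1, 5, 6, 8, 9, 11, 12, 14, 16, 18, 19
Count = 12

Answer: 12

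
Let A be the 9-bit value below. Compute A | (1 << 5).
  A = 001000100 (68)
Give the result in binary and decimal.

Mask = 1 << 5 = 000100000
Bit 5 of A is 0, so OR-ing with the mask flips it to 1.
  001000100
| 000100000
-----------
  001100100

Answer: 001100100 (100)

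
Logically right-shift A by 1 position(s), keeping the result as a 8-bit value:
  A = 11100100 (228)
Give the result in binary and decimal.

Logical shift right by 1: drop the bottom 1 bit(s), prepend 1 zero(s) on the left.
  11100100  ->  keep [1110010], discard [0], prepend 0
= 01110010

Answer: 01110010 (114)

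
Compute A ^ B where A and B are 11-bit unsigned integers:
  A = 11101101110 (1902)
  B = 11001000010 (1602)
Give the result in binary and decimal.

Apply ^ to each column (1 where bits differ):
  11101101110
^ 11001000010
-------------
  00100101100

Answer: 00100101100 (300)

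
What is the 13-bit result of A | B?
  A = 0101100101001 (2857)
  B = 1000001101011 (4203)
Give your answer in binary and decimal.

Apply | to each column (1 where either bit is 1):
  0101100101001
| 1000001101011
---------------
  1101101101011

Answer: 1101101101011 (7019)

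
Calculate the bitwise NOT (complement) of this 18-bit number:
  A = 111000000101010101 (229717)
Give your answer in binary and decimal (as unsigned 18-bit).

Flip each bit (0->1, 1->0):
  111000000101010101
  000111111010101010

Answer: 000111111010101010 (32426)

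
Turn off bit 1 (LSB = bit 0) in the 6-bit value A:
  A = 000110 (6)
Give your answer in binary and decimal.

Mask = ~(1 << 1) = 111101
Bit 1 of A is 1, so AND-ing with the mask clears it to 0.
  000110
& 111101
--------
  000100

Answer: 000100 (4)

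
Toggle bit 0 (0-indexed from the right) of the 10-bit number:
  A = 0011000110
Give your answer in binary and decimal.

Mask = 1 << 0 = 0000000001
Bit 0 of A is 0; XOR with the mask flips it to 1.
  0011000110
^ 0000000001
------------
  0011000111

Answer: 0011000111 (199)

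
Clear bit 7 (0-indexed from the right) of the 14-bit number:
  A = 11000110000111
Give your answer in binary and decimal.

Mask = ~(1 << 7) = 11111101111111
Bit 7 of A is 1, so AND-ing with the mask clears it to 0.
  11000110000111
& 11111101111111
----------------
  11000100000111

Answer: 11000100000111 (12551)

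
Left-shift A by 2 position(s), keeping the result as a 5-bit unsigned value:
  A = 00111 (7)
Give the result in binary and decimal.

Shift left by 2: drop the top 2 bit(s), append 2 zero(s) on the right.
  00111  ->  discard [00], keep [111], append 00
= 11100

Answer: 11100 (28)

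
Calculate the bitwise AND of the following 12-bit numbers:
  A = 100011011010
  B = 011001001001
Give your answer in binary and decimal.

Apply & to each column (1 only where both bits are 1):
  100011011010
& 011001001001
--------------
  000001001000

Answer: 000001001000 (72)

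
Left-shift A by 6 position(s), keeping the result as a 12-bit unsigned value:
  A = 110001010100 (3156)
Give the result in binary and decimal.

Shift left by 6: drop the top 6 bit(s), append 6 zero(s) on the right.
  110001010100  ->  discard [110001], keep [010100], append 000000
= 010100000000

Answer: 010100000000 (1280)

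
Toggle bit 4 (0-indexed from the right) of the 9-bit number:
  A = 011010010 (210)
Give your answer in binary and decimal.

Mask = 1 << 4 = 000010000
Bit 4 of A is 1; XOR with the mask flips it to 0.
  011010010
^ 000010000
-----------
  011000010

Answer: 011000010 (194)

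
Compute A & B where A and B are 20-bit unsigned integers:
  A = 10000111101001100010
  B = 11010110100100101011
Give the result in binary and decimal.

Apply & to each column (1 only where both bits are 1):
  10000111101001100010
& 11010110100100101011
----------------------
  10000110100000100010

Answer: 10000110100000100010 (550946)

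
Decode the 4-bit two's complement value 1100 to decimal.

MSB is 1, so the value is negative. Find the magnitude:
1. Invert bits:  0011
2. Add 1:        0100  = 4
3. Apply sign:   -4

Answer: -4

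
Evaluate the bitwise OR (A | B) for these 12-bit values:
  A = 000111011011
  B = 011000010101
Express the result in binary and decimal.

Apply | to each column (1 where either bit is 1):
  000111011011
| 011000010101
--------------
  011111011111

Answer: 011111011111 (2015)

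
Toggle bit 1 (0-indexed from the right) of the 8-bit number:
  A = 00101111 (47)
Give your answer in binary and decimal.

Mask = 1 << 1 = 00000010
Bit 1 of A is 1; XOR with the mask flips it to 0.
  00101111
^ 00000010
----------
  00101101

Answer: 00101101 (45)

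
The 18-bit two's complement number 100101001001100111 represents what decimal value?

MSB is 1, so the value is negative. Find the magnitude:
1. Invert bits:  011010110110011000
2. Add 1:        011010110110011001  = 109977
3. Apply sign:   -109977

Answer: -109977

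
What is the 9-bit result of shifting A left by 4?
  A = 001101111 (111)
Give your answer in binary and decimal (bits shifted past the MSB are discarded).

Shift left by 4: drop the top 4 bit(s), append 4 zero(s) on the right.
  001101111  ->  discard [0011], keep [01111], append 0000
= 011110000

Answer: 011110000 (240)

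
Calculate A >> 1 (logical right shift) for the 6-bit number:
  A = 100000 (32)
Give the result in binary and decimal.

Logical shift right by 1: drop the bottom 1 bit(s), prepend 1 zero(s) on the left.
  100000  ->  keep [10000], discard [0], prepend 0
= 010000

Answer: 010000 (16)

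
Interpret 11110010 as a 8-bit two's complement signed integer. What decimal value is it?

MSB is 1, so the value is negative. Find the magnitude:
1. Invert bits:  00001101
2. Add 1:        00001110  = 14
3. Apply sign:   -14

Answer: -14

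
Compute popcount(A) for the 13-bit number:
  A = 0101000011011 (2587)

0101000011011
1-bits at positions (from bit 0 = LSB): 0, 1, 3, 4, 9, 11
Count = 6

Answer: 6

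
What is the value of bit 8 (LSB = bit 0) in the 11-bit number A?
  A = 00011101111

Bit 8 is the 9th from the right.
  00011101111
    ^
That bit is 0.

Answer: 0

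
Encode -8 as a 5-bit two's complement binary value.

1. Binary of +8:  01000
2. Invert bits:     10111
3. Add 1:           11000

Answer: 11000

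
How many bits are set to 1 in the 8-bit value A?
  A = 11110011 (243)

11110011
1-bits at positions (from bit 0 = LSB): 0, 1, 4, 5, 6, 7
Count = 6

Answer: 6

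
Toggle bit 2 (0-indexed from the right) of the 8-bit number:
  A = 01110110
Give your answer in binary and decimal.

Mask = 1 << 2 = 00000100
Bit 2 of A is 1; XOR with the mask flips it to 0.
  01110110
^ 00000100
----------
  01110010

Answer: 01110010 (114)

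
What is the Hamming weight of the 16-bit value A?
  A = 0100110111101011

0100110111101011
1-bits at positions (from bit 0 = LSB): 0, 1, 3, 5, 6, 7, 8, 10, 11, 14
Count = 10

Answer: 10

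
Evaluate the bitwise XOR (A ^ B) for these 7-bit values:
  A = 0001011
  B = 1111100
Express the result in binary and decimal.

Apply ^ to each column (1 where bits differ):
  0001011
^ 1111100
---------
  1110111

Answer: 1110111 (119)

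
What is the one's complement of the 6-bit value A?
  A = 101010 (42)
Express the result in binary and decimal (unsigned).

Flip each bit (0->1, 1->0):
  101010
  010101

Answer: 010101 (21)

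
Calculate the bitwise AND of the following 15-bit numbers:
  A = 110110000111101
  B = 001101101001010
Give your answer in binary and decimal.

Apply & to each column (1 only where both bits are 1):
  110110000111101
& 001101101001010
-----------------
  000100000001000

Answer: 000100000001000 (2056)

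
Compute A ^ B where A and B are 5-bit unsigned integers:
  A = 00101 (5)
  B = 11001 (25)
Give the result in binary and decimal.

Apply ^ to each column (1 where bits differ):
  00101
^ 11001
-------
  11100

Answer: 11100 (28)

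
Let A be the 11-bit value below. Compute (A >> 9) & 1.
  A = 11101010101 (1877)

Bit 9 is the 10th from the right.
  11101010101
   ^
That bit is 1.

Answer: 1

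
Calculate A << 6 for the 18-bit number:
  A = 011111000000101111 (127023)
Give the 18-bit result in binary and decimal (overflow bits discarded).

Shift left by 6: drop the top 6 bit(s), append 6 zero(s) on the right.
  011111000000101111  ->  discard [011111], keep [000000101111], append 000000
= 000000101111000000

Answer: 000000101111000000 (3008)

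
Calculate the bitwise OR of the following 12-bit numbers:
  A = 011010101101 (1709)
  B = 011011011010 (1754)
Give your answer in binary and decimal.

Apply | to each column (1 where either bit is 1):
  011010101101
| 011011011010
--------------
  011011111111

Answer: 011011111111 (1791)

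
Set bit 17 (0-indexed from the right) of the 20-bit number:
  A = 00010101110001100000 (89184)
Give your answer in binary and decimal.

Mask = 1 << 17 = 00100000000000000000
Bit 17 of A is 0, so OR-ing with the mask flips it to 1.
  00010101110001100000
| 00100000000000000000
----------------------
  00110101110001100000

Answer: 00110101110001100000 (220256)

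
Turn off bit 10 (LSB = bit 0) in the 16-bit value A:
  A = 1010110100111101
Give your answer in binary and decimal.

Mask = ~(1 << 10) = 1111101111111111
Bit 10 of A is 1, so AND-ing with the mask clears it to 0.
  1010110100111101
& 1111101111111111
------------------
  1010100100111101

Answer: 1010100100111101 (43325)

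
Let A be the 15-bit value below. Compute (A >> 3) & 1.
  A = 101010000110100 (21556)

Bit 3 is the 4th from the right.
  101010000110100
             ^
That bit is 0.

Answer: 0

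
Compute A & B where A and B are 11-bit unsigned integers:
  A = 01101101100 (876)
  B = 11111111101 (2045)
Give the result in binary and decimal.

Apply & to each column (1 only where both bits are 1):
  01101101100
& 11111111101
-------------
  01101101100

Answer: 01101101100 (876)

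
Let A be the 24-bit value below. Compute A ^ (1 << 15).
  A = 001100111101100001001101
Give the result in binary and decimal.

Mask = 1 << 15 = 000000001000000000000000
Bit 15 of A is 1; XOR with the mask flips it to 0.
  001100111101100001001101
^ 000000001000000000000000
--------------------------
  001100110101100001001101

Answer: 001100110101100001001101 (3364941)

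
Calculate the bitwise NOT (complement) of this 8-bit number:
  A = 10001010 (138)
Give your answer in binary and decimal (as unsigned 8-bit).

Flip each bit (0->1, 1->0):
  10001010
  01110101

Answer: 01110101 (117)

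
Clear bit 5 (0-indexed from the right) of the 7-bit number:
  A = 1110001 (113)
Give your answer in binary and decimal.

Mask = ~(1 << 5) = 1011111
Bit 5 of A is 1, so AND-ing with the mask clears it to 0.
  1110001
& 1011111
---------
  1010001

Answer: 1010001 (81)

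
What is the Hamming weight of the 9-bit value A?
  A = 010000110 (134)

010000110
1-bits at positions (from bit 0 = LSB): 1, 2, 7
Count = 3

Answer: 3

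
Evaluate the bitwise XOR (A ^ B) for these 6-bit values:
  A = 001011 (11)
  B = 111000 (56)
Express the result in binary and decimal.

Apply ^ to each column (1 where bits differ):
  001011
^ 111000
--------
  110011

Answer: 110011 (51)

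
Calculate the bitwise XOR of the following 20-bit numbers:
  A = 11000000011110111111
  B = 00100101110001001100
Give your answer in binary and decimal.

Apply ^ to each column (1 where bits differ):
  11000000011110111111
^ 00100101110001001100
----------------------
  11100101101111110011

Answer: 11100101101111110011 (941043)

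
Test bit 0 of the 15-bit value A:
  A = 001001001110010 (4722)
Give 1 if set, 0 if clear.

Bit 0 is the 1st from the right.
  001001001110010
                ^
That bit is 0.

Answer: 0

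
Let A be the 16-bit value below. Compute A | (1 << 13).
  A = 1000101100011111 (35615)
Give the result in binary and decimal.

Mask = 1 << 13 = 0010000000000000
Bit 13 of A is 0, so OR-ing with the mask flips it to 1.
  1000101100011111
| 0010000000000000
------------------
  1010101100011111

Answer: 1010101100011111 (43807)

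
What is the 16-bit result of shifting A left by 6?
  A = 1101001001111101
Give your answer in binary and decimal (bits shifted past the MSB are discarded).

Shift left by 6: drop the top 6 bit(s), append 6 zero(s) on the right.
  1101001001111101  ->  discard [110100], keep [1001111101], append 000000
= 1001111101000000

Answer: 1001111101000000 (40768)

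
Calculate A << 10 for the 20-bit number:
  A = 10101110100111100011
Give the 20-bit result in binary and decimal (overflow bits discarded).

Shift left by 10: drop the top 10 bit(s), append 10 zero(s) on the right.
  10101110100111100011  ->  discard [1010111010], keep [0111100011], append 0000000000
= 01111000110000000000

Answer: 01111000110000000000 (494592)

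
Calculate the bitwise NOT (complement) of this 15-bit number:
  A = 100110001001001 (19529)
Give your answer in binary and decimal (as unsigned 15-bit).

Flip each bit (0->1, 1->0):
  100110001001001
  011001110110110

Answer: 011001110110110 (13238)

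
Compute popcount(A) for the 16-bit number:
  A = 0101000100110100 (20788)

0101000100110100
1-bits at positions (from bit 0 = LSB): 2, 4, 5, 8, 12, 14
Count = 6

Answer: 6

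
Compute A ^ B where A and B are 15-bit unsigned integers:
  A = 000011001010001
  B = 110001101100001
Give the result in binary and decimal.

Apply ^ to each column (1 where bits differ):
  000011001010001
^ 110001101100001
-----------------
  110010100110000

Answer: 110010100110000 (25904)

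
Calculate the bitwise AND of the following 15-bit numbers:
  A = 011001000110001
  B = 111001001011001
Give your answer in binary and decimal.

Apply & to each column (1 only where both bits are 1):
  011001000110001
& 111001001011001
-----------------
  011001000010001

Answer: 011001000010001 (12817)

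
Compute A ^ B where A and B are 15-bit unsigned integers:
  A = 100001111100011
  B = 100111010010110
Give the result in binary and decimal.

Apply ^ to each column (1 where bits differ):
  100001111100011
^ 100111010010110
-----------------
  000110101110101

Answer: 000110101110101 (3445)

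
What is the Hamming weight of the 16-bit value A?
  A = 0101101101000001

0101101101000001
1-bits at positions (from bit 0 = LSB): 0, 6, 8, 9, 11, 12, 14
Count = 7

Answer: 7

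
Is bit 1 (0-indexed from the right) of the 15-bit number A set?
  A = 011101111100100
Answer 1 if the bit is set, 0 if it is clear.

Bit 1 is the 2nd from the right.
  011101111100100
               ^
That bit is 0.

Answer: 0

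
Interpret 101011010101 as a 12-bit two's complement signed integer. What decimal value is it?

MSB is 1, so the value is negative. Find the magnitude:
1. Invert bits:  010100101010
2. Add 1:        010100101011  = 1323
3. Apply sign:   -1323

Answer: -1323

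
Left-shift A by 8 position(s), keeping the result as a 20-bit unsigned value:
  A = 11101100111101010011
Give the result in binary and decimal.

Shift left by 8: drop the top 8 bit(s), append 8 zero(s) on the right.
  11101100111101010011  ->  discard [11101100], keep [111101010011], append 00000000
= 11110101001100000000

Answer: 11110101001100000000 (1004288)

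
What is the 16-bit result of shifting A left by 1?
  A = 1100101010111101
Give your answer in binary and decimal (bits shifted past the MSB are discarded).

Shift left by 1: drop the top 1 bit(s), append 1 zero(s) on the right.
  1100101010111101  ->  discard [1], keep [100101010111101], append 0
= 1001010101111010

Answer: 1001010101111010 (38266)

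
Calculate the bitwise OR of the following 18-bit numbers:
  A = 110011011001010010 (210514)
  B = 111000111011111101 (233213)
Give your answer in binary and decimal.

Apply | to each column (1 where either bit is 1):
  110011011001010010
| 111000111011111101
--------------------
  111011111011111111

Answer: 111011111011111111 (245503)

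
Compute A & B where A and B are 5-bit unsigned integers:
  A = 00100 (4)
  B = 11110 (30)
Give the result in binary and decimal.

Apply & to each column (1 only where both bits are 1):
  00100
& 11110
-------
  00100

Answer: 00100 (4)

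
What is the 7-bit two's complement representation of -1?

1. Binary of +1:  0000001
2. Invert bits:     1111110
3. Add 1:           1111111

Answer: 1111111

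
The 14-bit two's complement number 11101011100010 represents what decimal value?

MSB is 1, so the value is negative. Find the magnitude:
1. Invert bits:  00010100011101
2. Add 1:        00010100011110  = 1310
3. Apply sign:   -1310

Answer: -1310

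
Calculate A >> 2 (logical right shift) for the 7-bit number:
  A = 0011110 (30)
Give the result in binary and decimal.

Logical shift right by 2: drop the bottom 2 bit(s), prepend 2 zero(s) on the left.
  0011110  ->  keep [00111], discard [10], prepend 00
= 0000111

Answer: 0000111 (7)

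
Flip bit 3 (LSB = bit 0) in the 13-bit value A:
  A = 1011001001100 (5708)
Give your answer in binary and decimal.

Mask = 1 << 3 = 0000000001000
Bit 3 of A is 1; XOR with the mask flips it to 0.
  1011001001100
^ 0000000001000
---------------
  1011001000100

Answer: 1011001000100 (5700)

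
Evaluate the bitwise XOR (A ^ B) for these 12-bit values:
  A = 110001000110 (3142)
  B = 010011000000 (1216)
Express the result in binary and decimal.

Apply ^ to each column (1 where bits differ):
  110001000110
^ 010011000000
--------------
  100010000110

Answer: 100010000110 (2182)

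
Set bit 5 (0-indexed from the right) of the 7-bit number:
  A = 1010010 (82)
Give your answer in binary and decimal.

Mask = 1 << 5 = 0100000
Bit 5 of A is 0, so OR-ing with the mask flips it to 1.
  1010010
| 0100000
---------
  1110010

Answer: 1110010 (114)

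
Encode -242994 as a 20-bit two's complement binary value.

1. Binary of +242994:  00111011010100110010
2. Invert bits:     11000100101011001101
3. Add 1:           11000100101011001110

Answer: 11000100101011001110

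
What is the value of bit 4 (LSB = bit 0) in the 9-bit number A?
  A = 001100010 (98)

Bit 4 is the 5th from the right.
  001100010
      ^
That bit is 0.

Answer: 0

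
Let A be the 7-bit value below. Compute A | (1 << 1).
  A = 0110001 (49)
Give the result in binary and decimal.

Mask = 1 << 1 = 0000010
Bit 1 of A is 0, so OR-ing with the mask flips it to 1.
  0110001
| 0000010
---------
  0110011

Answer: 0110011 (51)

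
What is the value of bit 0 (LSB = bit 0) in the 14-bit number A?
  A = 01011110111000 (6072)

Bit 0 is the 1st from the right.
  01011110111000
               ^
That bit is 0.

Answer: 0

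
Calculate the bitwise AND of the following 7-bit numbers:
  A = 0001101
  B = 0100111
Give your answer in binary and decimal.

Apply & to each column (1 only where both bits are 1):
  0001101
& 0100111
---------
  0000101

Answer: 0000101 (5)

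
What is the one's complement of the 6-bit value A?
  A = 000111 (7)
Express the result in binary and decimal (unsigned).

Flip each bit (0->1, 1->0):
  000111
  111000

Answer: 111000 (56)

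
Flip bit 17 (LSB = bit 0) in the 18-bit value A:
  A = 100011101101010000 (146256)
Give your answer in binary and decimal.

Mask = 1 << 17 = 100000000000000000
Bit 17 of A is 1; XOR with the mask flips it to 0.
  100011101101010000
^ 100000000000000000
--------------------
  000011101101010000

Answer: 000011101101010000 (15184)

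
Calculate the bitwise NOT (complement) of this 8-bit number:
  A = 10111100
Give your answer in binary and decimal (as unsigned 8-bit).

Flip each bit (0->1, 1->0):
  10111100
  01000011

Answer: 01000011 (67)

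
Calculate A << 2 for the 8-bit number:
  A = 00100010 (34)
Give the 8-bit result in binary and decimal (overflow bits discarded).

Shift left by 2: drop the top 2 bit(s), append 2 zero(s) on the right.
  00100010  ->  discard [00], keep [100010], append 00
= 10001000

Answer: 10001000 (136)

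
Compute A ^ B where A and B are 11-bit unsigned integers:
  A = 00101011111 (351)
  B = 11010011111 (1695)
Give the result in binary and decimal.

Apply ^ to each column (1 where bits differ):
  00101011111
^ 11010011111
-------------
  11111000000

Answer: 11111000000 (1984)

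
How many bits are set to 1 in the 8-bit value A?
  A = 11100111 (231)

11100111
1-bits at positions (from bit 0 = LSB): 0, 1, 2, 5, 6, 7
Count = 6

Answer: 6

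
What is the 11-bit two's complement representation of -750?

1. Binary of +750:  01011101110
2. Invert bits:     10100010001
3. Add 1:           10100010010

Answer: 10100010010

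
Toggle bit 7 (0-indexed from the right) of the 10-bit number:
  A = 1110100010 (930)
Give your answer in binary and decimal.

Mask = 1 << 7 = 0010000000
Bit 7 of A is 1; XOR with the mask flips it to 0.
  1110100010
^ 0010000000
------------
  1100100010

Answer: 1100100010 (802)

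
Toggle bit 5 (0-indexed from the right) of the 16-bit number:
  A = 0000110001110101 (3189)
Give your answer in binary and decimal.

Mask = 1 << 5 = 0000000000100000
Bit 5 of A is 1; XOR with the mask flips it to 0.
  0000110001110101
^ 0000000000100000
------------------
  0000110001010101

Answer: 0000110001010101 (3157)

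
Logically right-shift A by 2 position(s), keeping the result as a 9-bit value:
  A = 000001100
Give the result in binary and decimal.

Logical shift right by 2: drop the bottom 2 bit(s), prepend 2 zero(s) on the left.
  000001100  ->  keep [0000011], discard [00], prepend 00
= 000000011

Answer: 000000011 (3)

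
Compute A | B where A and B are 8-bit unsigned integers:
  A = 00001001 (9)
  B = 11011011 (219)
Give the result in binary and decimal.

Apply | to each column (1 where either bit is 1):
  00001001
| 11011011
----------
  11011011

Answer: 11011011 (219)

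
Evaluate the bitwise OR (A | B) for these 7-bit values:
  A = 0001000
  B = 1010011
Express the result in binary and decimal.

Apply | to each column (1 where either bit is 1):
  0001000
| 1010011
---------
  1011011

Answer: 1011011 (91)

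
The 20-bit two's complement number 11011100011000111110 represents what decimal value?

MSB is 1, so the value is negative. Find the magnitude:
1. Invert bits:  00100011100111000001
2. Add 1:        00100011100111000010  = 145858
3. Apply sign:   -145858

Answer: -145858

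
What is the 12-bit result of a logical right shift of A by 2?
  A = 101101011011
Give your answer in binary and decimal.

Logical shift right by 2: drop the bottom 2 bit(s), prepend 2 zero(s) on the left.
  101101011011  ->  keep [1011010110], discard [11], prepend 00
= 001011010110

Answer: 001011010110 (726)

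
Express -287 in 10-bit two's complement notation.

1. Binary of +287:  0100011111
2. Invert bits:     1011100000
3. Add 1:           1011100001

Answer: 1011100001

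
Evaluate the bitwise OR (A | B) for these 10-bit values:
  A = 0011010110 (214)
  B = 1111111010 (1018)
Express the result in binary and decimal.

Apply | to each column (1 where either bit is 1):
  0011010110
| 1111111010
------------
  1111111110

Answer: 1111111110 (1022)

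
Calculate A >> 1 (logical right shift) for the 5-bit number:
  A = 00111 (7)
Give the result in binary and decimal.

Logical shift right by 1: drop the bottom 1 bit(s), prepend 1 zero(s) on the left.
  00111  ->  keep [0011], discard [1], prepend 0
= 00011

Answer: 00011 (3)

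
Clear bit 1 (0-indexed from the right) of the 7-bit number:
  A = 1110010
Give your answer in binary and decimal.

Mask = ~(1 << 1) = 1111101
Bit 1 of A is 1, so AND-ing with the mask clears it to 0.
  1110010
& 1111101
---------
  1110000

Answer: 1110000 (112)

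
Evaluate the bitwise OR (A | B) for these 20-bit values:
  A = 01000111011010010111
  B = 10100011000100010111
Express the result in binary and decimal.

Apply | to each column (1 where either bit is 1):
  01000111011010010111
| 10100011000100010111
----------------------
  11100111011110010111

Answer: 11100111011110010111 (948119)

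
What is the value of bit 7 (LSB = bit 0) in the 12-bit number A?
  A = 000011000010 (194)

Bit 7 is the 8th from the right.
  000011000010
      ^
That bit is 1.

Answer: 1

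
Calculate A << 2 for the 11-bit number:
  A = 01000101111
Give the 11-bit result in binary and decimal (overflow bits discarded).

Shift left by 2: drop the top 2 bit(s), append 2 zero(s) on the right.
  01000101111  ->  discard [01], keep [000101111], append 00
= 00010111100

Answer: 00010111100 (188)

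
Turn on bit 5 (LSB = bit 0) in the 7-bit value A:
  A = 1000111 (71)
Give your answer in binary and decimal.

Mask = 1 << 5 = 0100000
Bit 5 of A is 0, so OR-ing with the mask flips it to 1.
  1000111
| 0100000
---------
  1100111

Answer: 1100111 (103)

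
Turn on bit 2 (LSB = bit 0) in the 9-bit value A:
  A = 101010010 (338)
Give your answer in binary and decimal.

Mask = 1 << 2 = 000000100
Bit 2 of A is 0, so OR-ing with the mask flips it to 1.
  101010010
| 000000100
-----------
  101010110

Answer: 101010110 (342)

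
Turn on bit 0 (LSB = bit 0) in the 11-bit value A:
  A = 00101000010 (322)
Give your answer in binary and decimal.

Mask = 1 << 0 = 00000000001
Bit 0 of A is 0, so OR-ing with the mask flips it to 1.
  00101000010
| 00000000001
-------------
  00101000011

Answer: 00101000011 (323)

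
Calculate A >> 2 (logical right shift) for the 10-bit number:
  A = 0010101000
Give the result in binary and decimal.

Logical shift right by 2: drop the bottom 2 bit(s), prepend 2 zero(s) on the left.
  0010101000  ->  keep [00101010], discard [00], prepend 00
= 0000101010

Answer: 0000101010 (42)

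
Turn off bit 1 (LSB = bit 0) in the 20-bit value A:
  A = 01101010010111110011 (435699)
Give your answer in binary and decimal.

Mask = ~(1 << 1) = 11111111111111111101
Bit 1 of A is 1, so AND-ing with the mask clears it to 0.
  01101010010111110011
& 11111111111111111101
----------------------
  01101010010111110001

Answer: 01101010010111110001 (435697)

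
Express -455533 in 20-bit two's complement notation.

1. Binary of +455533:  01101111001101101101
2. Invert bits:     10010000110010010010
3. Add 1:           10010000110010010011

Answer: 10010000110010010011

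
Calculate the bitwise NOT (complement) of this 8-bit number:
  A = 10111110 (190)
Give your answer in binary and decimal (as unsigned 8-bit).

Flip each bit (0->1, 1->0):
  10111110
  01000001

Answer: 01000001 (65)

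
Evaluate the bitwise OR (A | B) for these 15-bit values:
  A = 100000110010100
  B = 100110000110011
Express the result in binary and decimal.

Apply | to each column (1 where either bit is 1):
  100000110010100
| 100110000110011
-----------------
  100110110110111

Answer: 100110110110111 (19895)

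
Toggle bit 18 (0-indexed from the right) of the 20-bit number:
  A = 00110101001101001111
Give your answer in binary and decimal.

Mask = 1 << 18 = 01000000000000000000
Bit 18 of A is 0; XOR with the mask flips it to 1.
  00110101001101001111
^ 01000000000000000000
----------------------
  01110101001101001111

Answer: 01110101001101001111 (480079)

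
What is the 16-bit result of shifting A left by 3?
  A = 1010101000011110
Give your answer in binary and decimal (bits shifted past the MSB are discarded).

Shift left by 3: drop the top 3 bit(s), append 3 zero(s) on the right.
  1010101000011110  ->  discard [101], keep [0101000011110], append 000
= 0101000011110000

Answer: 0101000011110000 (20720)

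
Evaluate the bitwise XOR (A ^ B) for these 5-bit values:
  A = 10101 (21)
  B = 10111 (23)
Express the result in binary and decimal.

Apply ^ to each column (1 where bits differ):
  10101
^ 10111
-------
  00010

Answer: 00010 (2)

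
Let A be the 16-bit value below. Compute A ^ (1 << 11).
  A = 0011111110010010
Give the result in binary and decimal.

Mask = 1 << 11 = 0000100000000000
Bit 11 of A is 1; XOR with the mask flips it to 0.
  0011111110010010
^ 0000100000000000
------------------
  0011011110010010

Answer: 0011011110010010 (14226)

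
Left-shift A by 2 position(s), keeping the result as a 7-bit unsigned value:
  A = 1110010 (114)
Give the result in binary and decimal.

Shift left by 2: drop the top 2 bit(s), append 2 zero(s) on the right.
  1110010  ->  discard [11], keep [10010], append 00
= 1001000

Answer: 1001000 (72)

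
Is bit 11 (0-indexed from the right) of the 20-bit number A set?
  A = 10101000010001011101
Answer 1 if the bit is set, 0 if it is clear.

Bit 11 is the 12th from the right.
  10101000010001011101
          ^
That bit is 0.

Answer: 0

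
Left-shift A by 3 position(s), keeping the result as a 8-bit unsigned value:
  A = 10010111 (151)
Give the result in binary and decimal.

Shift left by 3: drop the top 3 bit(s), append 3 zero(s) on the right.
  10010111  ->  discard [100], keep [10111], append 000
= 10111000

Answer: 10111000 (184)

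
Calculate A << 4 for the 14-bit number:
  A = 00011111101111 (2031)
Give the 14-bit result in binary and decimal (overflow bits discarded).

Shift left by 4: drop the top 4 bit(s), append 4 zero(s) on the right.
  00011111101111  ->  discard [0001], keep [1111101111], append 0000
= 11111011110000

Answer: 11111011110000 (16112)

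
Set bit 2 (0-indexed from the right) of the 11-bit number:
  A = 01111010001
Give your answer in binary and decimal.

Mask = 1 << 2 = 00000000100
Bit 2 of A is 0, so OR-ing with the mask flips it to 1.
  01111010001
| 00000000100
-------------
  01111010101

Answer: 01111010101 (981)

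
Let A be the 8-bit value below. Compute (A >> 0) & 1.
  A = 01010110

Bit 0 is the 1st from the right.
  01010110
         ^
That bit is 0.

Answer: 0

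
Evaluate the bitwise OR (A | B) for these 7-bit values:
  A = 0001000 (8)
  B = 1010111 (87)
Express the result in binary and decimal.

Apply | to each column (1 where either bit is 1):
  0001000
| 1010111
---------
  1011111

Answer: 1011111 (95)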